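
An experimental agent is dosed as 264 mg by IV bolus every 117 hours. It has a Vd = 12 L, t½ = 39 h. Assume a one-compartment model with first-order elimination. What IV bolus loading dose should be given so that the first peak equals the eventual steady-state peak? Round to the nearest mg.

302 mg

f = (1/2)^(117/39) ≈ 0.125000; accumulation ratio R = 1/(1−f) ≈ 1.14286.
Loading dose to hit Cmax,ss on first dose: D_load = D_maint·R ≈ 264 × 1.14286 ≈ 301.72 mg.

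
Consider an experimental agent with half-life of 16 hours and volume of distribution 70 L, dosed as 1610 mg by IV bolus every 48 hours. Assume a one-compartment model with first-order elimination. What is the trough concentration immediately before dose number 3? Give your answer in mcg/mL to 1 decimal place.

f = (1/2)^(τ/t½) = (1/2)^(48/16) ≈ 0.1250.
C₀ = D/Vd = 1610/70 ≈ 23.000 mcg/mL.
Before the 3rd dose, 2 doses have been given. Superposition: Cmin = C₀·(f + f²).
≈ 23.000 × (0.1250 + 0.0156) ≈ 23.000 × 0.1406 ≈ 3.234 mcg/mL.

3.2 mcg/mL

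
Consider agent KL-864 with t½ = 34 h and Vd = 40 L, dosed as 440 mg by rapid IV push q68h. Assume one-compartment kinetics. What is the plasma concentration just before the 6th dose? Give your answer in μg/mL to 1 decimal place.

3.7 μg/mL

f = (1/2)^(τ/t½) = (1/2)^(68/34) ≈ 0.2500.
C₀ = D/Vd = 440/40 ≈ 11.000 μg/mL.
Before the 6th dose, 5 doses have been given. Superposition: Cmin = C₀·(f + f² + … + f^5).
≈ 11.000 × (0.2500 + 0.0625 + 0.0156 + 0.0039 + 0.0010) ≈ 11.000 × 0.3330 ≈ 3.663 μg/mL.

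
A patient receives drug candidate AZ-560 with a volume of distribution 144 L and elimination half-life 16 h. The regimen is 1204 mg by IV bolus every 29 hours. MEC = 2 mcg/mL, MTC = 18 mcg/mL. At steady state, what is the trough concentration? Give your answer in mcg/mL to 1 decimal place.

Over one 29-h interval, 29/16 ≈ 1.8125 half-lives elapse, leaving f ≈ 0.2847 of each dose.
At steady state, accumulation factor R = 1/(1 − e^(−kτ)) ≈ 1.3980.
Each bolus raises the concentration by D/Vd = 1204/144 ≈ 8.361 mcg/mL.
Cmax,ss = C₀/(1 − f) ≈ 8.361/0.7153 ≈ 11.689 mcg/mL.
Steady-state trough Cmin,ss = Cmax,ss·f ≈ 11.689 × 0.2847 ≈ 3.328 mcg/mL.
Trough 3.3 mcg/mL vs MEC 2 mcg/mL: adequate.

3.3 mcg/mL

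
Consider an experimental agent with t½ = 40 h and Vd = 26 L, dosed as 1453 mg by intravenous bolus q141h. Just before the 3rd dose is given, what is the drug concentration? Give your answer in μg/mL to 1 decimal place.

f = (1/2)^(τ/t½) = (1/2)^(141/40) ≈ 0.0869.
C₀ = D/Vd = 1453/26 ≈ 55.885 μg/mL.
Before the 3rd dose, 2 doses have been given. Superposition: Cmin = C₀·(f + f²).
≈ 55.885 × (0.0869 + 0.0076) ≈ 55.885 × 0.0945 ≈ 5.281 μg/mL.

5.3 μg/mL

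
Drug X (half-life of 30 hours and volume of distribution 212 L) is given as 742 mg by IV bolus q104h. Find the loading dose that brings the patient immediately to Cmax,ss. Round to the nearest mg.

816 mg

f = (1/2)^(104/30) ≈ 0.090454; accumulation ratio R = 1/(1−f) ≈ 1.09945.
Loading dose to hit Cmax,ss on first dose: D_load = D_maint·R ≈ 742 × 1.09945 ≈ 815.79 mg.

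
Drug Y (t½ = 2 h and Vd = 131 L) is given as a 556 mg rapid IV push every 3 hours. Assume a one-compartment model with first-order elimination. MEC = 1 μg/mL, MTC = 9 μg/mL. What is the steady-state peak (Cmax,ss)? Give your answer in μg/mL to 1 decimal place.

Over one 3-h interval, 3/2 ≈ 1.5 half-lives elapse, leaving f ≈ 0.3536 of each dose.
At steady state, accumulation factor R = 1/(1 − e^(−kτ)) ≈ 1.5470.
Each bolus raises the concentration by D/Vd = 556/131 ≈ 4.244 μg/mL.
Steady-state peak Cmax,ss = C₀·R ≈ 4.244 × 1.5470 ≈ 6.565 μg/mL.
Peak 6.6 μg/mL vs MTC 9 μg/mL: below toxic threshold.

6.6 μg/mL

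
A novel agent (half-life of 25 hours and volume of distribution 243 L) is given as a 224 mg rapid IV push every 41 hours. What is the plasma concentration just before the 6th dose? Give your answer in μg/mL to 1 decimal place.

0.4 μg/mL

f = (1/2)^(τ/t½) = (1/2)^(41/25) ≈ 0.3209.
C₀ = D/Vd = 224/243 ≈ 0.922 μg/mL.
Before the 6th dose, 5 doses have been given. Superposition: Cmin = C₀·(f + f² + … + f^5).
≈ 0.922 × (0.3209 + 0.1030 + 0.0330 + 0.0106 + 0.0034) ≈ 0.922 × 0.4709 ≈ 0.434 μg/mL.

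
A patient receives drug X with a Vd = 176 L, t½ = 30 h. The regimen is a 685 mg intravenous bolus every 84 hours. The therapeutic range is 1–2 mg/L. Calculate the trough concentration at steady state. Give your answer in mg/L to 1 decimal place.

0.7 mg/L

τ/t½ = 84/30 ≈ 2.8, so fraction remaining f = (1/2)^(84/30) ≈ 0.1436.
At steady state, accumulation factor R = 1/(1 − e^(−kτ)) ≈ 1.1677.
Each bolus raises the concentration by D/Vd = 685/176 ≈ 3.892 mg/L.
Steady-state peak Cmax,ss = C₀·R ≈ 3.892 × 1.1677 ≈ 4.545 mg/L.
Steady-state trough Cmin,ss = Cmax,ss·f ≈ 4.545 × 0.1436 ≈ 0.653 mg/L.
Trough 0.7 mg/L vs MEC 1 mg/L: subtherapeutic.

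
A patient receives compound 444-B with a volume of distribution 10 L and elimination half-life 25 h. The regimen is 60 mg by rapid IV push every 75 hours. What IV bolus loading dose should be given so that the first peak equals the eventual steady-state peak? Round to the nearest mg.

f = (1/2)^(75/25) ≈ 0.125000; accumulation ratio R = 1/(1−f) ≈ 1.14286.
Loading dose to hit Cmax,ss on first dose: D_load = D_maint·R ≈ 60 × 1.14286 ≈ 68.57 mg.

69 mg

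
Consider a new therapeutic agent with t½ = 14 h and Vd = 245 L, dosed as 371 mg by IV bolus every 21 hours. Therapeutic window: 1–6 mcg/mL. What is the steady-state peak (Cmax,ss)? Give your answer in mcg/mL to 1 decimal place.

Over one 21-h interval, 21/14 ≈ 1.5 half-lives elapse, leaving f ≈ 0.3536 of each dose.
At steady state, accumulation factor R = 1/(1 − e^(−kτ)) ≈ 1.5470.
Single-dose peak C₀ = D/Vd = 371/245 ≈ 1.514 mcg/mL.
Steady-state peak Cmax,ss = C₀·R ≈ 1.514 × 1.5470 ≈ 2.342 mcg/mL.
Peak 2.3 mcg/mL vs MTC 6 mcg/mL: below toxic threshold.

2.3 mcg/mL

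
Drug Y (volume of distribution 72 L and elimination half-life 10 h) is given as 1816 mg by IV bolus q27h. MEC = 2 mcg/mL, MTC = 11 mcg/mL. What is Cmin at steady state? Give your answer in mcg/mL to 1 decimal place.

4.6 mcg/mL

Over one 27-h interval, 27/10 ≈ 2.7 half-lives elapse, leaving f ≈ 0.1539 of each dose.
At steady state, accumulation factor R = 1/(1 − e^(−kτ)) ≈ 1.1819.
Single-dose peak C₀ = D/Vd = 1816/72 ≈ 25.222 mcg/mL.
Cmax,ss = C₀/(1 − f) ≈ 25.222/0.8461 ≈ 29.810 mcg/mL.
One interval later, Cmin,ss = Cmax,ss·e^(−kτ) ≈ 29.810 × 0.1539 ≈ 4.588 mcg/mL.
Trough 4.6 mcg/mL vs MEC 2 mcg/mL: adequate.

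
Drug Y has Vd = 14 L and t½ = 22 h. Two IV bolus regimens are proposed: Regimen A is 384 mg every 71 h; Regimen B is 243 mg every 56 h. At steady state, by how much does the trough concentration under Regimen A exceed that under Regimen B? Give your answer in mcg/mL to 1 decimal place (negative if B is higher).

-0.3 mcg/mL

Regimen A: f = (1/2)^(71/22) ≈ 0.1068; Cmin,ss = (384/14)·f/(1−f) ≈ 3.280 mcg/mL.
Regimen B: f = (1/2)^(56/22) ≈ 0.1713; Cmin,ss = (243/14)·f/(1−f) ≈ 3.588 mcg/mL.
Difference ≈ 3.280 − 3.588 ≈ -0.308 mcg/mL.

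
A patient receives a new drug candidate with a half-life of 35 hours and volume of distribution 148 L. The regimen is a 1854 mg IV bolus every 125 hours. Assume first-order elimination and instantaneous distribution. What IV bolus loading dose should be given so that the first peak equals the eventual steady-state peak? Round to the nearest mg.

f = (1/2)^(125/35) ≈ 0.084119; accumulation ratio R = 1/(1−f) ≈ 1.09184.
Loading dose to hit Cmax,ss on first dose: D_load = D_maint·R ≈ 1854 × 1.09184 ≈ 2024.27 mg.

2024 mg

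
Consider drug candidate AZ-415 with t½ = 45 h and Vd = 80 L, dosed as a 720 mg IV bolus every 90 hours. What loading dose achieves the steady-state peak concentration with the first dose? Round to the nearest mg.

960 mg

f = (1/2)^(90/45) ≈ 0.250000; accumulation ratio R = 1/(1−f) ≈ 1.33333.
Loading dose to hit Cmax,ss on first dose: D_load = D_maint·R ≈ 720 × 1.33333 ≈ 960.00 mg.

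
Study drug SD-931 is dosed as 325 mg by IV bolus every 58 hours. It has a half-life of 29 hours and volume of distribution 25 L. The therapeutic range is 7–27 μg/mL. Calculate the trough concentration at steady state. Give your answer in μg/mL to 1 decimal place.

τ = 58 h = 2 half-lives, so f = (1/2)^2 = 0.25.
Accumulation ratio R = 1/(1 − f) = 1/0.75 = 4/3.
Single-dose peak C₀ = D/Vd = 325/25 = 13 μg/mL.
Steady-state peak Cmax,ss = C₀·R = 13 × 4/3 ≈ 17.333 μg/mL.
Steady-state trough Cmin,ss = Cmax,ss·f ≈ 17.333 × 0.25 ≈ 4.333 μg/mL.
Trough 4.3 μg/mL vs MEC 7 μg/mL: subtherapeutic.

4.3 μg/mL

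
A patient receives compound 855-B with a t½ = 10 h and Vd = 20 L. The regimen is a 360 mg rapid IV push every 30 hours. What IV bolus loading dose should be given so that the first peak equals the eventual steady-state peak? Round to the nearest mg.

f = (1/2)^(30/10) ≈ 0.125000; accumulation ratio R = 1/(1−f) ≈ 1.14286.
Loading dose to hit Cmax,ss on first dose: D_load = D_maint·R ≈ 360 × 1.14286 ≈ 411.43 mg.

411 mg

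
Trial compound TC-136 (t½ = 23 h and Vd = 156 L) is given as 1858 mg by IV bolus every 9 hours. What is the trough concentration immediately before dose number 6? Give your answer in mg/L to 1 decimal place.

28.4 mg/L

f = (1/2)^(τ/t½) = (1/2)^(9/23) ≈ 0.7624.
C₀ = D/Vd = 1858/156 ≈ 11.910 mg/L.
Before the 6th dose, 5 doses have been given. Superposition: Cmin = C₀·(f + f² + … + f^5).
≈ 11.910 × (0.7624 + 0.5813 + 0.4431 + 0.3379 + 0.2576) ≈ 11.910 × 2.3823 ≈ 28.373 mg/L.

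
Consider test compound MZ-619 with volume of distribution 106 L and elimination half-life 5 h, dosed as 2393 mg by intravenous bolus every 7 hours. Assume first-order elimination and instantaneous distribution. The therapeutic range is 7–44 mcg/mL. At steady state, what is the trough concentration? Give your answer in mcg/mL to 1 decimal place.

13.8 mcg/mL

k = ln2/t½ = ln2/5 ≈ 0.138629 h⁻¹; fraction remaining f = e^(−kτ) = e^(−0.138629×7) ≈ 0.3789.
Each bolus raises the concentration by D/Vd = 2393/106 ≈ 22.575 mcg/mL.
Steady-state trough Cmin,ss = C₀·f/(1−f) ≈ 22.575 × 0.3789/0.6211 ≈ 13.772 mcg/mL.
Trough 13.8 mcg/mL vs MEC 7 mcg/mL: adequate.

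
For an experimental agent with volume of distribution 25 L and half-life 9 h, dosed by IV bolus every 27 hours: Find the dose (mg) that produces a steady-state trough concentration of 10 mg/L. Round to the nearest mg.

τ/t½ = 27/9 ≈ 3, so f = (1/2)^(27/9) ≈ 0.125000.
Cmin,ss = (D/Vd)·f/(1−f), so D = Cmin,ss·Vd·(1−f)/f.
D = 10 × 25 × (1−f)/f ≈ 10 × 25 × 7.00000 ≈ 1750.00 mg.

1750 mg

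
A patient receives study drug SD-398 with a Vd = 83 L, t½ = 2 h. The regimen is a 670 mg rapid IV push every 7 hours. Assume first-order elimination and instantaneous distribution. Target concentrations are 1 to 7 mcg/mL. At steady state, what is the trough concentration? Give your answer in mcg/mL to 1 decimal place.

0.8 mcg/mL

τ/t½ = 7/2 ≈ 3.5, so fraction remaining f = (1/2)^(7/2) ≈ 0.0884.
At steady state, accumulation factor R = 1/(1 − e^(−kτ)) ≈ 1.0970.
Each bolus raises the concentration by D/Vd = 670/83 ≈ 8.072 mcg/mL.
Steady-state peak Cmax,ss = C₀·R ≈ 8.072 × 1.0970 ≈ 8.855 mcg/mL.
One interval later, Cmin,ss = Cmax,ss·e^(−kτ) ≈ 8.855 × 0.0884 ≈ 0.783 mcg/mL.
Trough 0.8 mcg/mL vs MEC 1 mcg/mL: subtherapeutic.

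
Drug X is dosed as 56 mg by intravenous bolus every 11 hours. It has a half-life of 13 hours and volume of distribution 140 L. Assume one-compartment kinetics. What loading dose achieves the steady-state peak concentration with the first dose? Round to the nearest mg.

126 mg

f = (1/2)^(11/13) ≈ 0.556266; accumulation ratio R = 1/(1−f) ≈ 2.25360.
Loading dose to hit Cmax,ss on first dose: D_load = D_maint·R ≈ 56 × 2.25360 ≈ 126.20 mg.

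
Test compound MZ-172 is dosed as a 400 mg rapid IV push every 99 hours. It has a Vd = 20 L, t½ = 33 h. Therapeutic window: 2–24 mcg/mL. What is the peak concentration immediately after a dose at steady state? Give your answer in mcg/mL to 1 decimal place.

τ = 99 h = 3 half-lives, so f = (1/2)^3 = 0.125.
Accumulation ratio R = 1/(1 − f) = 1/0.875 = 8/7.
Single-dose peak C₀ = D/Vd = 400/20 = 20 mcg/mL.
Steady-state peak Cmax,ss = C₀·R = 20 × 8/7 ≈ 22.857 mcg/mL.
Peak 22.9 mcg/mL vs MTC 24 mcg/mL: below toxic threshold.

22.9 mcg/mL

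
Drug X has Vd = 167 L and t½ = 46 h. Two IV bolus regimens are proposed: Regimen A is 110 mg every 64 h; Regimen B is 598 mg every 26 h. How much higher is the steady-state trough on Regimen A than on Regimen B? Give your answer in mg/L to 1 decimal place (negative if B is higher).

-7.1 mg/L

Regimen A: f = (1/2)^(64/46) ≈ 0.3812; Cmin,ss = (110/167)·f/(1−f) ≈ 0.406 mg/L.
Regimen B: f = (1/2)^(26/46) ≈ 0.6759; Cmin,ss = (598/167)·f/(1−f) ≈ 7.468 mg/L.
Difference ≈ 0.406 − 7.468 ≈ -7.062 mg/L.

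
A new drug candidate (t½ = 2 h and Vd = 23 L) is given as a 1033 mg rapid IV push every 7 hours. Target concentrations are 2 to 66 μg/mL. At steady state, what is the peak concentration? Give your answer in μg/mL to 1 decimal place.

Over one 7-h interval, 7/2 ≈ 3.5 half-lives elapse, leaving f ≈ 0.0884 of each dose.
Accumulation ratio R = 1/(1 − f) ≈ 1/0.9116 ≈ 1.0970.
Single-dose peak C₀ = D/Vd = 1033/23 ≈ 44.913 μg/mL.
Steady-state peak Cmax,ss = C₀·R ≈ 44.913 × 1.0970 ≈ 49.270 μg/mL.
Peak 49.3 μg/mL vs MTC 66 μg/mL: below toxic threshold.

49.3 μg/mL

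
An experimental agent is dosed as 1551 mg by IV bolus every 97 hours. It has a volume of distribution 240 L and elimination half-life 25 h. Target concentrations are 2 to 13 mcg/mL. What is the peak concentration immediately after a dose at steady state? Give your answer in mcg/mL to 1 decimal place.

Over one 97-h interval, 97/25 ≈ 3.88 half-lives elapse, leaving f ≈ 0.0679 of each dose.
At steady state, accumulation factor R = 1/(1 − e^(−kτ)) ≈ 1.0728.
Single-dose peak C₀ = D/Vd = 1551/240 ≈ 6.463 mcg/mL.
Steady-state peak Cmax,ss = C₀·R ≈ 6.463 × 1.0728 ≈ 6.934 mcg/mL.
Peak 6.9 mcg/mL vs MTC 13 mcg/mL: below toxic threshold.

6.9 mcg/mL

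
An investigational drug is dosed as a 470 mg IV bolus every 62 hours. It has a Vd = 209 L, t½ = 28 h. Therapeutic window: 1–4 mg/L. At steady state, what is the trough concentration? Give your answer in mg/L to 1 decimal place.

Over one 62-h interval, 62/28 ≈ 2.2143 half-lives elapse, leaving f ≈ 0.2155 of each dose.
Each bolus raises the concentration by D/Vd = 470/209 ≈ 2.249 mg/L.
Steady-state trough Cmin,ss = C₀·f/(1−f) ≈ 2.249 × 0.2155/0.7845 ≈ 0.618 mg/L.
Trough 0.6 mg/L vs MEC 1 mg/L: subtherapeutic.

0.6 mg/L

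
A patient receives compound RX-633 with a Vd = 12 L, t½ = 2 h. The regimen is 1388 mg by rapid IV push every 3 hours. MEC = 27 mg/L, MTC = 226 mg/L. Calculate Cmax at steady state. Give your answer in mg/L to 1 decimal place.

Over one 3-h interval, 3/2 ≈ 1.5 half-lives elapse, leaving f ≈ 0.3536 of each dose.
At steady state, accumulation factor R = 1/(1 − e^(−kτ)) ≈ 1.5470.
Each bolus raises the concentration by D/Vd = 1388/12 ≈ 115.667 mg/L.
Steady-state peak Cmax,ss = C₀·R ≈ 115.667 × 1.5470 ≈ 178.937 mg/L.
Peak 178.9 mg/L vs MTC 226 mg/L: below toxic threshold.

178.9 mg/L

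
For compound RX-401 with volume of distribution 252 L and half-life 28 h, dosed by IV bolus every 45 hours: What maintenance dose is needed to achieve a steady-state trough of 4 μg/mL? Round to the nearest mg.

2063 mg

τ/t½ = 45/28 ≈ 1.6071, so f = (1/2)^(45/28) ≈ 0.328248.
Cmin,ss = (D/Vd)·f/(1−f), so D = Cmin,ss·Vd·(1−f)/f.
D = 4 × 252 × (1−f)/f ≈ 4 × 252 × 2.04648 ≈ 2062.85 mg.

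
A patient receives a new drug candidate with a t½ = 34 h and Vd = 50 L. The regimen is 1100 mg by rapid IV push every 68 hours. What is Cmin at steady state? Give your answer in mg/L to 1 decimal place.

The dosing interval is 2 half-lives, so f = 2^(−2) = 0.25.
Accumulation ratio R = 1/(1 − f) = 1/0.75 = 4/3.
Single-dose peak C₀ = D/Vd = 1100/50 = 22 mg/L.
Steady-state peak Cmax,ss = C₀·R = 22 × 4/3 ≈ 29.333 mg/L.
Steady-state trough Cmin,ss = Cmax,ss·f ≈ 29.333 × 0.25 ≈ 7.333 mg/L.

7.3 mg/L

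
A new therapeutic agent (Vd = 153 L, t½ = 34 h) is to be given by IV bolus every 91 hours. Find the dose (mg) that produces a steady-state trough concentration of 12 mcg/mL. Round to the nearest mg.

τ/t½ = 91/34 ≈ 2.6765, so f = (1/2)^(91/34) ≈ 0.156424.
Cmin,ss = (D/Vd)·f/(1−f), so D = Cmin,ss·Vd·(1−f)/f.
D = 12 × 153 × (1−f)/f ≈ 12 × 153 × 5.39288 ≈ 9901.33 mg.

9901 mg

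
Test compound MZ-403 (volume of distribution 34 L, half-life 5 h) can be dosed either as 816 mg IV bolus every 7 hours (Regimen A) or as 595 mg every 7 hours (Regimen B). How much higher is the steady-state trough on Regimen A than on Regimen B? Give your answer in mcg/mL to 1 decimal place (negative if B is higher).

Regimen A: f = (1/2)^(7/5) ≈ 0.3789; Cmin,ss = (816/34)·f/(1−f) ≈ 14.641 mcg/mL.
Regimen B: f = (1/2)^(7/5) ≈ 0.3789; Cmin,ss = (595/34)·f/(1−f) ≈ 10.676 mcg/mL.
Difference ≈ 14.641 − 10.676 ≈ 3.965 mcg/mL.

4.0 mcg/mL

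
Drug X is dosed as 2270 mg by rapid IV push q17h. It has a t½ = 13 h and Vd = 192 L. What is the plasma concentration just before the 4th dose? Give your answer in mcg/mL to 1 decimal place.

f = (1/2)^(τ/t½) = (1/2)^(17/13) ≈ 0.4040.
C₀ = D/Vd = 2270/192 ≈ 11.823 mcg/mL.
Before the 4th dose, 3 doses have been given. Superposition: Cmin = C₀·(f + f² + … + f^3).
≈ 11.823 × (0.4040 + 0.1632 + 0.0659) ≈ 11.823 × 0.6331 ≈ 7.485 mcg/mL.

7.5 mcg/mL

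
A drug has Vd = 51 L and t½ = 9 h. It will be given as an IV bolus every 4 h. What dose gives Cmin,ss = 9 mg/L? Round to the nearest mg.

τ/t½ = 4/9 ≈ 0.44444, so f = (1/2)^(4/9) ≈ 0.734867.
Cmin,ss = (D/Vd)·f/(1−f), so D = Cmin,ss·Vd·(1−f)/f.
D = 9 × 51 × (1−f)/f ≈ 9 × 51 × 0.36079 ≈ 165.60 mg.

166 mg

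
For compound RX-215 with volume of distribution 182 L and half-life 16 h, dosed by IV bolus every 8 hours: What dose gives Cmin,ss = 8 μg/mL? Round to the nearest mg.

τ/t½ = 8/16 ≈ 0.5, so f = (1/2)^(8/16) ≈ 0.707107.
Cmin,ss = (D/Vd)·f/(1−f), so D = Cmin,ss·Vd·(1−f)/f.
D = 8 × 182 × (1−f)/f ≈ 8 × 182 × 0.41421 ≈ 603.09 mg.

603 mg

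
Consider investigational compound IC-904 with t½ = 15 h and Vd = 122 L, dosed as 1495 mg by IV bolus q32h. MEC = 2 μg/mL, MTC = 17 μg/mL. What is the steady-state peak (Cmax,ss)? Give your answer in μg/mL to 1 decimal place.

15.9 μg/mL

Over one 32-h interval, 32/15 ≈ 2.1333 half-lives elapse, leaving f ≈ 0.2279 of each dose.
At steady state, accumulation factor R = 1/(1 − e^(−kτ)) ≈ 1.2952.
Each bolus raises the concentration by D/Vd = 1495/122 ≈ 12.254 μg/mL.
Steady-state peak Cmax,ss = C₀·R ≈ 12.254 × 1.2952 ≈ 15.871 μg/mL.
Peak 15.9 μg/mL vs MTC 17 μg/mL: below toxic threshold.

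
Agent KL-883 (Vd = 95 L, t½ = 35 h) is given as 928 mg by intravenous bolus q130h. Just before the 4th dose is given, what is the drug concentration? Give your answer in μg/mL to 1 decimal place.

0.8 μg/mL

f = (1/2)^(τ/t½) = (1/2)^(130/35) ≈ 0.0762.
C₀ = D/Vd = 928/95 ≈ 9.768 μg/mL.
Before the 4th dose, 3 doses have been given. Superposition: Cmin = C₀·(f + f² + … + f^3).
≈ 9.768 × (0.0762 + 0.0058 + 0.0004) ≈ 9.768 × 0.0824 ≈ 0.805 μg/mL.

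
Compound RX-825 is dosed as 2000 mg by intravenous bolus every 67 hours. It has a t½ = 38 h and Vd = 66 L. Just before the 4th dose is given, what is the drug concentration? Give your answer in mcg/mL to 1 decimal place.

f = (1/2)^(τ/t½) = (1/2)^(67/38) ≈ 0.2946.
C₀ = D/Vd = 2000/66 ≈ 30.303 mcg/mL.
Before the 4th dose, 3 doses have been given. Superposition: Cmin = C₀·(f + f² + … + f^3).
≈ 30.303 × (0.2946 + 0.0868 + 0.0256) ≈ 30.303 × 0.4070 ≈ 12.333 mcg/mL.

12.3 mcg/mL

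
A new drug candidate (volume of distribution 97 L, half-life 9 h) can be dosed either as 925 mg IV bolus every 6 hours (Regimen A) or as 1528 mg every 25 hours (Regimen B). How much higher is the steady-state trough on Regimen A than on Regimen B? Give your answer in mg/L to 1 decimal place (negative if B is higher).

Regimen A: f = (1/2)^(6/9) ≈ 0.6300; Cmin,ss = (925/97)·f/(1−f) ≈ 16.237 mg/L.
Regimen B: f = (1/2)^(25/9) ≈ 0.1458; Cmin,ss = (1528/97)·f/(1−f) ≈ 2.689 mg/L.
Difference ≈ 16.237 − 2.689 ≈ 13.548 mg/L.

13.5 mg/L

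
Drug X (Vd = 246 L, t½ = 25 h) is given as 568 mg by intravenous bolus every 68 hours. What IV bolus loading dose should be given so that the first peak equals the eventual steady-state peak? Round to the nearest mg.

670 mg

f = (1/2)^(68/25) ≈ 0.151774; accumulation ratio R = 1/(1−f) ≈ 1.17893.
Loading dose to hit Cmax,ss on first dose: D_load = D_maint·R ≈ 568 × 1.17893 ≈ 669.63 mg.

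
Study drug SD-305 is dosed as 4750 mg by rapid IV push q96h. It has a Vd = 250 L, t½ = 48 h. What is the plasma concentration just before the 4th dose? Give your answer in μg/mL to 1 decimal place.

f = (1/2)^(τ/t½) = (1/2)^(96/48) ≈ 0.2500.
C₀ = D/Vd = 4750/250 ≈ 19.000 μg/mL.
Before the 4th dose, 3 doses have been given. Superposition: Cmin = C₀·(f + f² + … + f^3).
≈ 19.000 × (0.2500 + 0.0625 + 0.0156) ≈ 19.000 × 0.3281 ≈ 6.234 μg/mL.

6.2 μg/mL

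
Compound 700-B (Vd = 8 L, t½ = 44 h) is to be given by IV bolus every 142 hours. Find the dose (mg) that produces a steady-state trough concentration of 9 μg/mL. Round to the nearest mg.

τ/t½ = 142/44 ≈ 3.2273, so f = (1/2)^(142/44) ≈ 0.106781.
Cmin,ss = (D/Vd)·f/(1−f), so D = Cmin,ss·Vd·(1−f)/f.
D = 9 × 8 × (1−f)/f ≈ 9 × 8 × 8.36496 ≈ 602.28 mg.

602 mg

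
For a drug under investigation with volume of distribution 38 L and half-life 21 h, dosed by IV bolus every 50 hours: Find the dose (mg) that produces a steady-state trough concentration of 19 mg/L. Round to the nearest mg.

τ/t½ = 50/21 ≈ 2.381, so f = (1/2)^(50/21) ≈ 0.191983.
Cmin,ss = (D/Vd)·f/(1−f), so D = Cmin,ss·Vd·(1−f)/f.
D = 19 × 38 × (1−f)/f ≈ 19 × 38 × 4.20879 ≈ 3038.75 mg.

3039 mg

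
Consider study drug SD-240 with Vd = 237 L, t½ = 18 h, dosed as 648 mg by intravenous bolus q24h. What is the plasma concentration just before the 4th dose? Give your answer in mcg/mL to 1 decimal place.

1.7 mcg/mL

f = (1/2)^(τ/t½) = (1/2)^(24/18) ≈ 0.3969.
C₀ = D/Vd = 648/237 ≈ 2.734 mcg/mL.
Before the 4th dose, 3 doses have been given. Superposition: Cmin = C₀·(f + f² + … + f^3).
≈ 2.734 × (0.3969 + 0.1575 + 0.0625) ≈ 2.734 × 0.6169 ≈ 1.687 mcg/mL.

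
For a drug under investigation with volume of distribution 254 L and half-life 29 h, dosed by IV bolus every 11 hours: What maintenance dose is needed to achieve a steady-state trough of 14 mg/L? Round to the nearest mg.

τ/t½ = 11/29 ≈ 0.37931, so f = (1/2)^(11/29) ≈ 0.768805.
Cmin,ss = (D/Vd)·f/(1−f), so D = Cmin,ss·Vd·(1−f)/f.
D = 14 × 254 × (1−f)/f ≈ 14 × 254 × 0.30072 ≈ 1069.36 mg.

1069 mg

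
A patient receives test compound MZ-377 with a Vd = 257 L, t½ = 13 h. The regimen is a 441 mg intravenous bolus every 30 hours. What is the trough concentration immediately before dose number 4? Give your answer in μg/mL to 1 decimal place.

0.4 μg/mL

f = (1/2)^(τ/t½) = (1/2)^(30/13) ≈ 0.2020.
C₀ = D/Vd = 441/257 ≈ 1.716 μg/mL.
Before the 4th dose, 3 doses have been given. Superposition: Cmin = C₀·(f + f² + … + f^3).
≈ 1.716 × (0.2020 + 0.0408 + 0.0082) ≈ 1.716 × 0.2510 ≈ 0.431 μg/mL.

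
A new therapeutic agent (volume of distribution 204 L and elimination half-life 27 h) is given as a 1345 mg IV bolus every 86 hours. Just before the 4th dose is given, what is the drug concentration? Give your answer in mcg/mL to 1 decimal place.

f = (1/2)^(τ/t½) = (1/2)^(86/27) ≈ 0.1099.
C₀ = D/Vd = 1345/204 ≈ 6.593 mcg/mL.
Before the 4th dose, 3 doses have been given. Superposition: Cmin = C₀·(f + f² + … + f^3).
≈ 6.593 × (0.1099 + 0.0121 + 0.0013) ≈ 6.593 × 0.1233 ≈ 0.813 mcg/mL.

0.8 mcg/mL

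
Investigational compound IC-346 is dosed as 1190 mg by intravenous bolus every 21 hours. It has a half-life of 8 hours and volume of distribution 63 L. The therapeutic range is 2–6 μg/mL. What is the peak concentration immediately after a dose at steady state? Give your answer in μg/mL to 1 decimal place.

Over one 21-h interval, 21/8 ≈ 2.625 half-lives elapse, leaving f ≈ 0.1621 of each dose.
Accumulation ratio R = 1/(1 − f) ≈ 1/0.8379 ≈ 1.1935.
Each bolus raises the concentration by D/Vd = 1190/63 ≈ 18.889 μg/mL.
Steady-state peak Cmax,ss = C₀·R ≈ 18.889 × 1.1935 ≈ 22.544 μg/mL.
Peak 22.5 μg/mL vs MTC 6 μg/mL: exceeds toxic threshold.

22.5 μg/mL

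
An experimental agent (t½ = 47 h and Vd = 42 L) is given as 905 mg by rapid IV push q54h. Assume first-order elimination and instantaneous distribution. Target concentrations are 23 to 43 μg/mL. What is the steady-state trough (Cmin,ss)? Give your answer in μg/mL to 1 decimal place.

17.7 μg/mL

Over one 54-h interval, 54/47 ≈ 1.1489 half-lives elapse, leaving f ≈ 0.4510 of each dose.
Each bolus raises the concentration by D/Vd = 905/42 ≈ 21.548 μg/mL.
Steady-state trough Cmin,ss = C₀·f/(1−f) ≈ 21.548 × 0.4510/0.5490 ≈ 17.702 μg/mL.
Trough 17.7 μg/mL vs MEC 23 μg/mL: subtherapeutic.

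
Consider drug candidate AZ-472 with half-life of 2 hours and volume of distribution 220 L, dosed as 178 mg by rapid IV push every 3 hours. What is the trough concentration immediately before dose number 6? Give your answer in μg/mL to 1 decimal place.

0.4 μg/mL

f = (1/2)^(τ/t½) = (1/2)^(3/2) ≈ 0.3536.
C₀ = D/Vd = 178/220 ≈ 0.809 μg/mL.
Before the 6th dose, 5 doses have been given. Superposition: Cmin = C₀·(f + f² + … + f^5).
≈ 0.809 × (0.3536 + 0.1250 + 0.0442 + 0.0156 + 0.0055) ≈ 0.809 × 0.5439 ≈ 0.440 μg/mL.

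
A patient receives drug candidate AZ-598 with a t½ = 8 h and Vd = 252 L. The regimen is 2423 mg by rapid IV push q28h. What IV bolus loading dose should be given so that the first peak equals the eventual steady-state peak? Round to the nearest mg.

f = (1/2)^(28/8) ≈ 0.088388; accumulation ratio R = 1/(1−f) ≈ 1.09696.
Loading dose to hit Cmax,ss on first dose: D_load = D_maint·R ≈ 2423 × 1.09696 ≈ 2657.93 mg.

2658 mg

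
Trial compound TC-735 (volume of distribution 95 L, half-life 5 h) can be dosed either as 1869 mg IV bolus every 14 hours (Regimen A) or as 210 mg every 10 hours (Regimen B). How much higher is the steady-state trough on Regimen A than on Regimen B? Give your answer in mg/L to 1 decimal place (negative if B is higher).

2.6 mg/L

Regimen A: f = (1/2)^(14/5) ≈ 0.1436; Cmin,ss = (1869/95)·f/(1−f) ≈ 3.299 mg/L.
Regimen B: f = (1/2)^(10/5) ≈ 0.2500; Cmin,ss = (210/95)·f/(1−f) ≈ 0.737 mg/L.
Difference ≈ 3.299 − 0.737 ≈ 2.562 mg/L.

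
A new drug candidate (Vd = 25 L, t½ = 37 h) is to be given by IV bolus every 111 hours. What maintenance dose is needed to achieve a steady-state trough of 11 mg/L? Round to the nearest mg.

1925 mg

τ/t½ = 111/37 ≈ 3, so f = (1/2)^(111/37) ≈ 0.125000.
Cmin,ss = (D/Vd)·f/(1−f), so D = Cmin,ss·Vd·(1−f)/f.
D = 11 × 25 × (1−f)/f ≈ 11 × 25 × 7.00000 ≈ 1925.00 mg.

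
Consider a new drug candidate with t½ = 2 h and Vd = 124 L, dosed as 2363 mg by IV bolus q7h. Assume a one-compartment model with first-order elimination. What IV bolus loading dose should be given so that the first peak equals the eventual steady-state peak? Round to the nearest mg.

f = (1/2)^(7/2) ≈ 0.088388; accumulation ratio R = 1/(1−f) ≈ 1.09696.
Loading dose to hit Cmax,ss on first dose: D_load = D_maint·R ≈ 2363 × 1.09696 ≈ 2592.12 mg.

2592 mg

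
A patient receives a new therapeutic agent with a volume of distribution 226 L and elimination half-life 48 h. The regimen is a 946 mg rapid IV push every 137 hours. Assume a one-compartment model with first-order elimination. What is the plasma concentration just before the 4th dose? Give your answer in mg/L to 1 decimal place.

f = (1/2)^(τ/t½) = (1/2)^(137/48) ≈ 0.1383.
C₀ = D/Vd = 946/226 ≈ 4.186 mg/L.
Before the 4th dose, 3 doses have been given. Superposition: Cmin = C₀·(f + f² + … + f^3).
≈ 4.186 × (0.1383 + 0.0191 + 0.0026) ≈ 4.186 × 0.1600 ≈ 0.670 mg/L.

0.7 mg/L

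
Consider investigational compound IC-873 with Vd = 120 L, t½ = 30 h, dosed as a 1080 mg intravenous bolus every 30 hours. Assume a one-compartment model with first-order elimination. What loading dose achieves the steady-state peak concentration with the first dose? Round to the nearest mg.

f = (1/2)^(30/30) ≈ 0.500000; accumulation ratio R = 1/(1−f) ≈ 2.00000.
Loading dose to hit Cmax,ss on first dose: D_load = D_maint·R ≈ 1080 × 2.00000 ≈ 2160.00 mg.

2160 mg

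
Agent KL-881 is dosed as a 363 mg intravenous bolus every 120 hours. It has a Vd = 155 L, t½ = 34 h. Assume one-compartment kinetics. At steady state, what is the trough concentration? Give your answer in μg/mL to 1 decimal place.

k = ln2/t½ = ln2/34 ≈ 0.020387 h⁻¹; fraction remaining f = e^(−kτ) = e^(−0.020387×120) ≈ 0.0866.
Accumulation ratio R = 1/(1 − f) ≈ 1/0.9134 ≈ 1.0948.
Each bolus raises the concentration by D/Vd = 363/155 ≈ 2.342 μg/mL.
Steady-state peak Cmax,ss = C₀·R ≈ 2.342 × 1.0948 ≈ 2.564 μg/mL.
One interval later, Cmin,ss = Cmax,ss·e^(−kτ) ≈ 2.564 × 0.0866 ≈ 0.222 μg/mL.

0.2 μg/mL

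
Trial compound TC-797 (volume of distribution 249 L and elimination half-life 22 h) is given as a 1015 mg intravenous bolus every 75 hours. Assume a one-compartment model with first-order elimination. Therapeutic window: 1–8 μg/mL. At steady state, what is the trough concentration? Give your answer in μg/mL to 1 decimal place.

k = ln2/t½ = ln2/22 ≈ 0.031507 h⁻¹; fraction remaining f = e^(−kτ) = e^(−0.031507×75) ≈ 0.0941.
Single-dose peak C₀ = D/Vd = 1015/249 ≈ 4.076 μg/mL.
Steady-state trough Cmin,ss = C₀·f/(1−f) ≈ 4.076 × 0.0941/0.9059 ≈ 0.423 μg/mL.
Trough 0.4 μg/mL vs MEC 1 μg/mL: subtherapeutic.

0.4 μg/mL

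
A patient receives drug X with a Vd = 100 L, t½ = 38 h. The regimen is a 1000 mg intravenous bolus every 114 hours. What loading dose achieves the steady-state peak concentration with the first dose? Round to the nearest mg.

f = (1/2)^(114/38) ≈ 0.125000; accumulation ratio R = 1/(1−f) ≈ 1.14286.
Loading dose to hit Cmax,ss on first dose: D_load = D_maint·R ≈ 1000 × 1.14286 ≈ 1142.86 mg.

1143 mg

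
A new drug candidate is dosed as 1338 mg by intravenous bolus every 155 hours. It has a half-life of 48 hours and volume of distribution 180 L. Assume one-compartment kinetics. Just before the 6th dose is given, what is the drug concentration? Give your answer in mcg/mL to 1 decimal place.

f = (1/2)^(τ/t½) = (1/2)^(155/48) ≈ 0.1066.
C₀ = D/Vd = 1338/180 ≈ 7.433 mcg/mL.
Before the 6th dose, 5 doses have been given. Superposition: Cmin = C₀·(f + f² + … + f^5).
≈ 7.433 × (0.1066 + 0.0114 + 0.0012 + 0.0001 + 0.0000) ≈ 7.433 × 0.1193 ≈ 0.887 mcg/mL.

0.9 mcg/mL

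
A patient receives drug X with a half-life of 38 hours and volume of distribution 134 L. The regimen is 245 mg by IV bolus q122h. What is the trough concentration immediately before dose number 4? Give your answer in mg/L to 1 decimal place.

0.2 mg/L

f = (1/2)^(τ/t½) = (1/2)^(122/38) ≈ 0.1080.
C₀ = D/Vd = 245/134 ≈ 1.828 mg/L.
Before the 4th dose, 3 doses have been given. Superposition: Cmin = C₀·(f + f² + … + f^3).
≈ 1.828 × (0.1080 + 0.0117 + 0.0013) ≈ 1.828 × 0.1210 ≈ 0.221 mg/L.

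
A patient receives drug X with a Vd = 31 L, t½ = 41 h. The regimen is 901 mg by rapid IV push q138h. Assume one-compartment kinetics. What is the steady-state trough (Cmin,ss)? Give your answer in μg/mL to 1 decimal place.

3.1 μg/mL

Over one 138-h interval, 138/41 ≈ 3.3659 half-lives elapse, leaving f ≈ 0.0970 of each dose.
Accumulation ratio R = 1/(1 − f) ≈ 1/0.9030 ≈ 1.1074.
Each bolus raises the concentration by D/Vd = 901/31 ≈ 29.065 μg/mL.
Steady-state peak Cmax,ss = C₀·R ≈ 29.065 × 1.1074 ≈ 32.187 μg/mL.
One interval later, Cmin,ss = Cmax,ss·e^(−kτ) ≈ 32.187 × 0.0970 ≈ 3.122 μg/mL.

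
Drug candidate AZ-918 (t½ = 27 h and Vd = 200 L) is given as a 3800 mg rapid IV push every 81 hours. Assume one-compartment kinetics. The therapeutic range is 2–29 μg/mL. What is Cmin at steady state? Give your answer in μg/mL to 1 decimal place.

τ = 81 h = 3 half-lives, so f = (1/2)^3 = 0.125.
Accumulation ratio R = 1/(1 − f) = 1/0.875 = 8/7.
Single-dose peak C₀ = D/Vd = 3800/200 = 19 μg/mL.
Steady-state peak Cmax,ss = C₀·R = 19 × 8/7 ≈ 21.714 μg/mL.
Steady-state trough Cmin,ss = Cmax,ss·f ≈ 21.714 × 0.125 ≈ 2.714 μg/mL.
Trough 2.7 μg/mL vs MEC 2 μg/mL: adequate.

2.7 μg/mL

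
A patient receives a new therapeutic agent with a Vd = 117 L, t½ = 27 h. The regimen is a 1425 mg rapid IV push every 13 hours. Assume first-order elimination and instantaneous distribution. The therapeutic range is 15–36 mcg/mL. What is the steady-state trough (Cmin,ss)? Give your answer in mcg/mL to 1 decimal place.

τ/t½ = 13/27 ≈ 0.48148, so fraction remaining f = (1/2)^(13/27) ≈ 0.7162.
Single-dose peak C₀ = D/Vd = 1425/117 ≈ 12.179 mcg/mL.
Steady-state trough Cmin,ss = C₀·f/(1−f) ≈ 12.179 × 0.7162/0.2838 ≈ 30.735 mcg/mL.
Trough 30.7 mcg/mL vs MEC 15 mcg/mL: adequate.

30.7 mcg/mL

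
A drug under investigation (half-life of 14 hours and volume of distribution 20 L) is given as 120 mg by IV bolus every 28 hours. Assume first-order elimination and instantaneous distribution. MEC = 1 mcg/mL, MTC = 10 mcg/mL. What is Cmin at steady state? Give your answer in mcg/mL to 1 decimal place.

τ = 28 h = 2 half-lives, so f = (1/2)^2 = 0.25.
At steady state, R = 1/(1 − 0.25) = 4/3.
Single-dose peak C₀ = D/Vd = 120/20 = 6 mcg/mL.
Steady-state peak Cmax,ss = C₀·R = 6 × 4/3 ≈ 8.000 mcg/mL.
Steady-state trough Cmin,ss = Cmax,ss·f ≈ 8.000 × 0.25 ≈ 2.000 mcg/mL.
Trough 2.0 mcg/mL vs MEC 1 mcg/mL: adequate.

2.0 mcg/mL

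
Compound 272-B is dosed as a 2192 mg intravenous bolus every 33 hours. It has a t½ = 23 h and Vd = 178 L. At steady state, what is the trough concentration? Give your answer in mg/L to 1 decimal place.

7.2 mg/L

Over one 33-h interval, 33/23 ≈ 1.4348 half-lives elapse, leaving f ≈ 0.3699 of each dose.
At steady state, accumulation factor R = 1/(1 − e^(−kτ)) ≈ 1.5870.
Single-dose peak C₀ = D/Vd = 2192/178 ≈ 12.315 mg/L.
Steady-state peak Cmax,ss = C₀·R ≈ 12.315 × 1.5870 ≈ 19.544 mg/L.
Steady-state trough Cmin,ss = Cmax,ss·f ≈ 19.544 × 0.3699 ≈ 7.229 mg/L.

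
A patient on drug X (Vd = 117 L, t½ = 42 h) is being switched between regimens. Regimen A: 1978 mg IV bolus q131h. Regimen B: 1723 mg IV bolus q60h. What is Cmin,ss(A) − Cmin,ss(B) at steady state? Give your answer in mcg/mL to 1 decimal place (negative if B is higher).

Regimen A: f = (1/2)^(131/42) ≈ 0.1151; Cmin,ss = (1978/117)·f/(1−f) ≈ 2.199 mcg/mL.
Regimen B: f = (1/2)^(60/42) ≈ 0.3715; Cmin,ss = (1723/117)·f/(1−f) ≈ 8.705 mcg/mL.
Difference ≈ 2.199 − 8.705 ≈ -6.506 mcg/mL.

-6.5 mcg/mL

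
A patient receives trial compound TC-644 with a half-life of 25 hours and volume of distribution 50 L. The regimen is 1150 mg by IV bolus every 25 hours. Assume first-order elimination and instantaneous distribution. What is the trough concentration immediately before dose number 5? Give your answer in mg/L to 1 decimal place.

f = (1/2)^(τ/t½) = (1/2)^(25/25) ≈ 0.5000.
C₀ = D/Vd = 1150/50 ≈ 23.000 mg/L.
Before the 5th dose, 4 doses have been given. Superposition: Cmin = C₀·(f + f² + … + f^4).
≈ 23.000 × (0.5000 + 0.2500 + 0.1250 + 0.0625) ≈ 23.000 × 0.9375 ≈ 21.562 mg/L.

21.6 mg/L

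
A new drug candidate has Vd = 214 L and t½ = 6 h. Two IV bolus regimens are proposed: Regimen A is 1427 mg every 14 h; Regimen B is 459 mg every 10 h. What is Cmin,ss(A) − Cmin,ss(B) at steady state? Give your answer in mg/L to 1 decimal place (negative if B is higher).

Regimen A: f = (1/2)^(14/6) ≈ 0.1984; Cmin,ss = (1427/214)·f/(1−f) ≈ 1.650 mg/L.
Regimen B: f = (1/2)^(10/6) ≈ 0.3150; Cmin,ss = (459/214)·f/(1−f) ≈ 0.986 mg/L.
Difference ≈ 1.650 − 0.986 ≈ 0.664 mg/L.

0.7 mg/L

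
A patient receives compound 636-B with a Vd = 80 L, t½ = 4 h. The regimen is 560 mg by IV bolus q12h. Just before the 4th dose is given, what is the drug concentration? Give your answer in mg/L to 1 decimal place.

f = (1/2)^(τ/t½) = (1/2)^(12/4) ≈ 0.1250.
C₀ = D/Vd = 560/80 ≈ 7.000 mg/L.
Before the 4th dose, 3 doses have been given. Superposition: Cmin = C₀·(f + f² + … + f^3).
≈ 7.000 × (0.1250 + 0.0156 + 0.0020) ≈ 7.000 × 0.1426 ≈ 0.998 mg/L.

1.0 mg/L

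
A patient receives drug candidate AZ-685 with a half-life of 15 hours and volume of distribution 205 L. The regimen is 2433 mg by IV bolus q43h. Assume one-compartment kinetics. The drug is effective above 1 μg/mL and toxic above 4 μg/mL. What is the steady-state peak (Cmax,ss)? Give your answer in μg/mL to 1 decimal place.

13.8 μg/mL

k = ln2/t½ = ln2/15 ≈ 0.046210 h⁻¹; fraction remaining f = e^(−kτ) = e^(−0.046210×43) ≈ 0.1371.
At steady state, accumulation factor R = 1/(1 − e^(−kτ)) ≈ 1.1589.
Single-dose peak C₀ = D/Vd = 2433/205 ≈ 11.868 μg/mL.
Steady-state peak Cmax,ss = C₀·R ≈ 11.868 × 1.1589 ≈ 13.754 μg/mL.
Peak 13.8 μg/mL vs MTC 4 μg/mL: exceeds toxic threshold.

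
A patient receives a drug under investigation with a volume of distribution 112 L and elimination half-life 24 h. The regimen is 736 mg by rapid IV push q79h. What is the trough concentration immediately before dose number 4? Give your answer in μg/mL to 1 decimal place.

0.7 μg/mL

f = (1/2)^(τ/t½) = (1/2)^(79/24) ≈ 0.1021.
C₀ = D/Vd = 736/112 ≈ 6.571 μg/mL.
Before the 4th dose, 3 doses have been given. Superposition: Cmin = C₀·(f + f² + … + f^3).
≈ 6.571 × (0.1021 + 0.0104 + 0.0011) ≈ 6.571 × 0.1136 ≈ 0.746 μg/mL.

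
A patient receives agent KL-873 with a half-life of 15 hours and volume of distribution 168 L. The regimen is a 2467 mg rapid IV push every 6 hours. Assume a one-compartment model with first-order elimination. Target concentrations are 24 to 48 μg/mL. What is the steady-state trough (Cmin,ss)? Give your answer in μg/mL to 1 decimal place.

k = ln2/t½ = ln2/15 ≈ 0.046210 h⁻¹; fraction remaining f = e^(−kτ) = e^(−0.046210×6) ≈ 0.7579.
Single-dose peak C₀ = D/Vd = 2467/168 ≈ 14.685 μg/mL.
Steady-state trough Cmin,ss = C₀·f/(1−f) ≈ 14.685 × 0.7579/0.2421 ≈ 45.972 μg/mL.
Trough 46.0 μg/mL vs MEC 24 μg/mL: adequate.

46.0 μg/mL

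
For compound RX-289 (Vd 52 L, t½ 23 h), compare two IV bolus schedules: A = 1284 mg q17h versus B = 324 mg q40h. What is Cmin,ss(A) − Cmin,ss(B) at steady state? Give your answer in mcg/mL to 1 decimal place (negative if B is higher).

Regimen A: f = (1/2)^(17/23) ≈ 0.5991; Cmin,ss = (1284/52)·f/(1−f) ≈ 36.900 mcg/mL.
Regimen B: f = (1/2)^(40/23) ≈ 0.2996; Cmin,ss = (324/52)·f/(1−f) ≈ 2.665 mcg/mL.
Difference ≈ 36.900 − 2.665 ≈ 34.235 mcg/mL.

34.2 mcg/mL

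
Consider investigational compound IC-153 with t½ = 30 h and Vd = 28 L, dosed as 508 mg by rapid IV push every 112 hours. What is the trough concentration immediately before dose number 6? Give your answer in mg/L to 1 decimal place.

1.5 mg/L

f = (1/2)^(τ/t½) = (1/2)^(112/30) ≈ 0.0752.
C₀ = D/Vd = 508/28 ≈ 18.143 mg/L.
Before the 6th dose, 5 doses have been given. Superposition: Cmin = C₀·(f + f² + … + f^5).
≈ 18.143 × (0.0752 + 0.0057 + 0.0004 + 0.0000 + 0.0000) ≈ 18.143 × 0.0813 ≈ 1.475 mg/L.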